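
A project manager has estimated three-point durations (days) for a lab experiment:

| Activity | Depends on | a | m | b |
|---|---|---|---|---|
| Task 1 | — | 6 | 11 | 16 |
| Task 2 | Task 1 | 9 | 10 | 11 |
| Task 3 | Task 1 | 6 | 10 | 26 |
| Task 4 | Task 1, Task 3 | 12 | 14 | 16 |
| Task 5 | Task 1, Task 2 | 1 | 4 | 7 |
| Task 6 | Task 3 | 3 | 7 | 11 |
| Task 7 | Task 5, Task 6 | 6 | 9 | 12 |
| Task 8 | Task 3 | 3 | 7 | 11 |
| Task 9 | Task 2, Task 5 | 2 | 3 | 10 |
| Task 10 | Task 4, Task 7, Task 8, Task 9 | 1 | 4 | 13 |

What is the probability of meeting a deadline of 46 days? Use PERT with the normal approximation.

0.670

te_Task 1 = (6 + 4·11 + 16)/6 = 66/6 = 11; σ²_Task 1 = ((16−6)/6)² = 2.778
te_Task 2 = (9 + 4·10 + 11)/6 = 60/6 = 10; σ²_Task 2 = ((11−9)/6)² = 0.111
te_Task 3 = (6 + 4·10 + 26)/6 = 72/6 = 12; σ²_Task 3 = ((26−6)/6)² = 11.111
te_Task 4 = (12 + 4·14 + 16)/6 = 84/6 = 14; σ²_Task 4 = ((16−12)/6)² = 0.444
te_Task 5 = (1 + 4·4 + 7)/6 = 24/6 = 4; σ²_Task 5 = ((7−1)/6)² = 1.000
te_Task 6 = (3 + 4·7 + 11)/6 = 42/6 = 7; σ²_Task 6 = ((11−3)/6)² = 1.778
te_Task 7 = (6 + 4·9 + 12)/6 = 54/6 = 9; σ²_Task 7 = ((12−6)/6)² = 1.000
te_Task 8 = (3 + 4·7 + 11)/6 = 42/6 = 7; σ²_Task 8 = ((11−3)/6)² = 1.778
te_Task 9 = (2 + 4·3 + 10)/6 = 24/6 = 4; σ²_Task 9 = ((10−2)/6)² = 1.778
te_Task 10 = (1 + 4·4 + 13)/6 = 30/6 = 5; σ²_Task 10 = ((13−1)/6)² = 4.000

Forward pass:
ES_Task 1 = 0; EF_Task 1 = 11
ES_Task 2 = 11; EF_Task 2 = 11+10 = 21
ES_Task 3 = 11; EF_Task 3 = 11+12 = 23
ES_Task 4 = max(EF_Task 1=11, EF_Task 3=23) = 23; EF_Task 4 = 23+14 = 37
ES_Task 5 = max(EF_Task 1=11, EF_Task 2=21) = 21; EF_Task 5 = 21+4 = 25
ES_Task 6 = 23; EF_Task 6 = 23+7 = 30
ES_Task 7 = max(EF_Task 5=25, EF_Task 6=30) = 30; EF_Task 7 = 30+9 = 39
ES_Task 8 = 23; EF_Task 8 = 23+7 = 30
ES_Task 9 = max(EF_Task 2=21, EF_Task 5=25) = 25; EF_Task 9 = 25+4 = 29
ES_Task 10 = max(EF_Task 4=37, EF_Task 7=39, EF_Task 8=30, EF_Task 9=29) = 39; EF_Task 10 = 39+5 = 44
Expected project duration μ = 44 days. Critical path: Task 1 → Task 3 → Task 6 → Task 7 → Task 10.

Variance along critical path = 2.778 + 11.111 + 1.778 + 1.000 + 4.000 = 20.667; σ = √20.667 = 4.546 days.
Z = (46 − 44) / 4.546 = 0.440
P(T ≤ 46) = Φ(0.440) ≈ 0.670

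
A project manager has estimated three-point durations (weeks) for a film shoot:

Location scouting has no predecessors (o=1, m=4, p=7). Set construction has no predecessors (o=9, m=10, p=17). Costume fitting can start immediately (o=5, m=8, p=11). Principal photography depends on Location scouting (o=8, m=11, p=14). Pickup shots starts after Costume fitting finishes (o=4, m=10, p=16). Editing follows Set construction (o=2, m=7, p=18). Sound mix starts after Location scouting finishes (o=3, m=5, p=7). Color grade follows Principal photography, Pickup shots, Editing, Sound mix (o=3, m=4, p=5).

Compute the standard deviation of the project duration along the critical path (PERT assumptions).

te_Location scouting = (1 + 4·4 + 7)/6 = 24/6 = 4; σ²_Location scouting = ((7−1)/6)² = 1.000
te_Set construction = (9 + 4·10 + 17)/6 = 66/6 = 11; σ²_Set construction = ((17−9)/6)² = 1.778
te_Costume fitting = (5 + 4·8 + 11)/6 = 48/6 = 8; σ²_Costume fitting = ((11−5)/6)² = 1.000
te_Principal photography = (8 + 4·11 + 14)/6 = 66/6 = 11; σ²_Principal photography = ((14−8)/6)² = 1.000
te_Pickup shots = (4 + 4·10 + 16)/6 = 60/6 = 10; σ²_Pickup shots = ((16−4)/6)² = 4.000
te_Editing = (2 + 4·7 + 18)/6 = 48/6 = 8; σ²_Editing = ((18−2)/6)² = 7.111
te_Sound mix = (3 + 4·5 + 7)/6 = 30/6 = 5; σ²_Sound mix = ((7−3)/6)² = 0.444
te_Color grade = (3 + 4·4 + 5)/6 = 24/6 = 4; σ²_Color grade = ((5−3)/6)² = 0.111

Forward pass:
ES_Location scouting = 0; EF_Location scouting = 4
ES_Set construction = 0; EF_Set construction = 11
ES_Costume fitting = 0; EF_Costume fitting = 8
ES_Principal photography = 4; EF_Principal photography = 4+11 = 15
ES_Pickup shots = 8; EF_Pickup shots = 8+10 = 18
ES_Editing = 11; EF_Editing = 11+8 = 19
ES_Sound mix = 4; EF_Sound mix = 4+5 = 9
ES_Color grade = max(EF_Principal photography=15, EF_Pickup shots=18, EF_Editing=19, EF_Sound mix=9) = 19; EF_Color grade = 19+4 = 23
Expected project duration μ = 23 weeks. Critical path: Set construction → Editing → Color grade.

Variance along critical path = 1.778 + 7.111 + 0.111 = 9.000
σ = √9.000 = 3.000 weeks

3.00 weeks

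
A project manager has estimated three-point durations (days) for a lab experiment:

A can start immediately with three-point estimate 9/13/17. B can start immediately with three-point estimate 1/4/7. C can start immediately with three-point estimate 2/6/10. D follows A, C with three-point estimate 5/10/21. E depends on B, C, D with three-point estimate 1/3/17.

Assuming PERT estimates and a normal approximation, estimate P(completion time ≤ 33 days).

te_A = (9 + 4·13 + 17)/6 = 78/6 = 13; σ²_A = ((17−9)/6)² = 1.778
te_B = (1 + 4·4 + 7)/6 = 24/6 = 4; σ²_B = ((7−1)/6)² = 1.000
te_C = (2 + 4·6 + 10)/6 = 36/6 = 6; σ²_C = ((10−2)/6)² = 1.778
te_D = (5 + 4·10 + 21)/6 = 66/6 = 11; σ²_D = ((21−5)/6)² = 7.111
te_E = (1 + 4·3 + 17)/6 = 30/6 = 5; σ²_E = ((17−1)/6)² = 7.111

Forward pass:
ES_A = 0; EF_A = 13
ES_B = 0; EF_B = 4
ES_C = 0; EF_C = 6
ES_D = max(EF_A=13, EF_C=6) = 13; EF_D = 13+11 = 24
ES_E = max(EF_B=4, EF_C=6, EF_D=24) = 24; EF_E = 24+5 = 29
Expected project duration μ = 29 days. Critical path: A → D → E.

Variance along critical path = 1.778 + 7.111 + 7.111 = 16.000; σ = √16.000 = 4.000 days.
Z = (33 − 29) / 4.000 = 1.000
P(T ≤ 33) = Φ(1.000) ≈ 0.841

0.841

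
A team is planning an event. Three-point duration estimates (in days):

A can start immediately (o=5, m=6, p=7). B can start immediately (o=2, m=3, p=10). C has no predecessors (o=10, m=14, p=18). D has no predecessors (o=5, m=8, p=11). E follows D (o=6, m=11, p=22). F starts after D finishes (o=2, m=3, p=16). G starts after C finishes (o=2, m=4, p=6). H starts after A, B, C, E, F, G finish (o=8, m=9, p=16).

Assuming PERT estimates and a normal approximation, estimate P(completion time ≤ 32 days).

0.738

te_A = (5 + 4·6 + 7)/6 = 36/6 = 6; σ²_A = ((7−5)/6)² = 0.111
te_B = (2 + 4·3 + 10)/6 = 24/6 = 4; σ²_B = ((10−2)/6)² = 1.778
te_C = (10 + 4·14 + 18)/6 = 84/6 = 14; σ²_C = ((18−10)/6)² = 1.778
te_D = (5 + 4·8 + 11)/6 = 48/6 = 8; σ²_D = ((11−5)/6)² = 1.000
te_E = (6 + 4·11 + 22)/6 = 72/6 = 12; σ²_E = ((22−6)/6)² = 7.111
te_F = (2 + 4·3 + 16)/6 = 30/6 = 5; σ²_F = ((16−2)/6)² = 5.444
te_G = (2 + 4·4 + 6)/6 = 24/6 = 4; σ²_G = ((6−2)/6)² = 0.444
te_H = (8 + 4·9 + 16)/6 = 60/6 = 10; σ²_H = ((16−8)/6)² = 1.778

Forward pass:
ES_A = 0; EF_A = 6
ES_B = 0; EF_B = 4
ES_C = 0; EF_C = 14
ES_D = 0; EF_D = 8
ES_E = 8; EF_E = 8+12 = 20
ES_F = 8; EF_F = 8+5 = 13
ES_G = 14; EF_G = 14+4 = 18
ES_H = max(EF_A=6, EF_B=4, EF_C=14, EF_E=20, EF_F=13, EF_G=18) = 20; EF_H = 20+10 = 30
Expected project duration μ = 30 days. Critical path: D → E → H.

Variance along critical path = 1.000 + 7.111 + 1.778 = 9.889; σ = √9.889 = 3.145 days.
Z = (32 − 30) / 3.145 = 0.636
P(T ≤ 32) = Φ(0.636) ≈ 0.738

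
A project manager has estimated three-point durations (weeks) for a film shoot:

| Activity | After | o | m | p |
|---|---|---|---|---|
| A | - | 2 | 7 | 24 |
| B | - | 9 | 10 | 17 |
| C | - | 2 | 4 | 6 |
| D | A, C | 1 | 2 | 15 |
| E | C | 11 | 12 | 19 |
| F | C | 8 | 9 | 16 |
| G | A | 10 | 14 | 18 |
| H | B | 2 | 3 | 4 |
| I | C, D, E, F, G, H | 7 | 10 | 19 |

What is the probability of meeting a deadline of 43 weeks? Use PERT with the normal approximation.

0.980

te_A = (2 + 4·7 + 24)/6 = 54/6 = 9; σ²_A = ((24−2)/6)² = 13.444
te_B = (9 + 4·10 + 17)/6 = 66/6 = 11; σ²_B = ((17−9)/6)² = 1.778
te_C = (2 + 4·4 + 6)/6 = 24/6 = 4; σ²_C = ((6−2)/6)² = 0.444
te_D = (1 + 4·2 + 15)/6 = 24/6 = 4; σ²_D = ((15−1)/6)² = 5.444
te_E = (11 + 4·12 + 19)/6 = 78/6 = 13; σ²_E = ((19−11)/6)² = 1.778
te_F = (8 + 4·9 + 16)/6 = 60/6 = 10; σ²_F = ((16−8)/6)² = 1.778
te_G = (10 + 4·14 + 18)/6 = 84/6 = 14; σ²_G = ((18−10)/6)² = 1.778
te_H = (2 + 4·3 + 4)/6 = 18/6 = 3; σ²_H = ((4−2)/6)² = 0.111
te_I = (7 + 4·10 + 19)/6 = 66/6 = 11; σ²_I = ((19−7)/6)² = 4.000

Forward pass:
ES_A = 0; EF_A = 9
ES_B = 0; EF_B = 11
ES_C = 0; EF_C = 4
ES_D = max(EF_A=9, EF_C=4) = 9; EF_D = 9+4 = 13
ES_E = 4; EF_E = 4+13 = 17
ES_F = 4; EF_F = 4+10 = 14
ES_G = 9; EF_G = 9+14 = 23
ES_H = 11; EF_H = 11+3 = 14
ES_I = max(EF_C=4, EF_D=13, EF_E=17, EF_F=14, EF_G=23, EF_H=14) = 23; EF_I = 23+11 = 34
Expected project duration μ = 34 weeks. Critical path: A → G → I.

Variance along critical path = 13.444 + 1.778 + 4.000 = 19.222; σ = √19.222 = 4.384 weeks.
Z = (43 − 34) / 4.384 = 2.053
P(T ≤ 43) = Φ(2.053) ≈ 0.980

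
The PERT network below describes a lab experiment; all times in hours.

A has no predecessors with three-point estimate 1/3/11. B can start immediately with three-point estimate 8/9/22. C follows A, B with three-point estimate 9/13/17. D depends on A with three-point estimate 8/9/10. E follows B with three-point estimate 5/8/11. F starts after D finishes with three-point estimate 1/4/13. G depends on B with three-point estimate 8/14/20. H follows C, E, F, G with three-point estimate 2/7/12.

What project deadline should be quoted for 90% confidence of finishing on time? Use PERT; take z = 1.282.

36.5 hours

te_A = (1 + 4·3 + 11)/6 = 24/6 = 4; σ²_A = ((11−1)/6)² = 2.778
te_B = (8 + 4·9 + 22)/6 = 66/6 = 11; σ²_B = ((22−8)/6)² = 5.444
te_C = (9 + 4·13 + 17)/6 = 78/6 = 13; σ²_C = ((17−9)/6)² = 1.778
te_D = (8 + 4·9 + 10)/6 = 54/6 = 9; σ²_D = ((10−8)/6)² = 0.111
te_E = (5 + 4·8 + 11)/6 = 48/6 = 8; σ²_E = ((11−5)/6)² = 1.000
te_F = (1 + 4·4 + 13)/6 = 30/6 = 5; σ²_F = ((13−1)/6)² = 4.000
te_G = (8 + 4·14 + 20)/6 = 84/6 = 14; σ²_G = ((20−8)/6)² = 4.000
te_H = (2 + 4·7 + 12)/6 = 42/6 = 7; σ²_H = ((12−2)/6)² = 2.778

Forward pass:
ES_A = 0; EF_A = 4
ES_B = 0; EF_B = 11
ES_C = max(EF_A=4, EF_B=11) = 11; EF_C = 11+13 = 24
ES_D = 4; EF_D = 4+9 = 13
ES_E = 11; EF_E = 11+8 = 19
ES_F = 13; EF_F = 13+5 = 18
ES_G = 11; EF_G = 11+14 = 25
ES_H = max(EF_C=24, EF_E=19, EF_F=18, EF_G=25) = 25; EF_H = 25+7 = 32
Expected project duration μ = 32 hours. Critical path: B → G → H.

Variance along critical path = 5.444 + 4.000 + 2.778 = 12.222; σ = 3.496 hours.
D = μ + z·σ = 32 + 1.282·3.496 = 36.5 hours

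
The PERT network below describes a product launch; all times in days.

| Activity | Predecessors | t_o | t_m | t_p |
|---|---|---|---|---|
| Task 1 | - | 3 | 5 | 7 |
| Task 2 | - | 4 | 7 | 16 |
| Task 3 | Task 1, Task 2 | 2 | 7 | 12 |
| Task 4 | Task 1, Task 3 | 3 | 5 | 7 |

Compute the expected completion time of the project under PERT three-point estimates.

te_Task 1 = (3 + 4·5 + 7)/6 = 30/6 = 5
te_Task 2 = (4 + 4·7 + 16)/6 = 48/6 = 8
te_Task 3 = (2 + 4·7 + 12)/6 = 42/6 = 7
te_Task 4 = (3 + 4·5 + 7)/6 = 30/6 = 5

Forward pass:
ES_Task 1 = 0; EF_Task 1 = 5
ES_Task 2 = 0; EF_Task 2 = 8
ES_Task 3 = max(EF_Task 1=5, EF_Task 2=8) = 8; EF_Task 3 = 8+7 = 15
ES_Task 4 = max(EF_Task 1=5, EF_Task 3=15) = 15; EF_Task 4 = 15+5 = 20
Expected project duration μ = 20 days. Critical path: Task 2 → Task 3 → Task 4.

20 days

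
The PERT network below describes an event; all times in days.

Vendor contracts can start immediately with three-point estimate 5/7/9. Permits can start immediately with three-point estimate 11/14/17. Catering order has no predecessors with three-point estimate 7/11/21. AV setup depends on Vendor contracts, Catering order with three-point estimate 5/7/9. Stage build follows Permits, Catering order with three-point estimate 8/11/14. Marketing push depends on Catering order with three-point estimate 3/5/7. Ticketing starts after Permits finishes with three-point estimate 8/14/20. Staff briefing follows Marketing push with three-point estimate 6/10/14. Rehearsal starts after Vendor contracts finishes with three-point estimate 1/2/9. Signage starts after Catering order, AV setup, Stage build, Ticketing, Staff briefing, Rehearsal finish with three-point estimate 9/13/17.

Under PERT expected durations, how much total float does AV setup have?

9 days

te_Vendor contracts = (5 + 4·7 + 9)/6 = 42/6 = 7
te_Permits = (11 + 4·14 + 17)/6 = 84/6 = 14
te_Catering order = (7 + 4·11 + 21)/6 = 72/6 = 12
te_AV setup = (5 + 4·7 + 9)/6 = 42/6 = 7
te_Stage build = (8 + 4·11 + 14)/6 = 66/6 = 11
te_Marketing push = (3 + 4·5 + 7)/6 = 30/6 = 5
te_Ticketing = (8 + 4·14 + 20)/6 = 84/6 = 14
te_Staff briefing = (6 + 4·10 + 14)/6 = 60/6 = 10
te_Rehearsal = (1 + 4·2 + 9)/6 = 18/6 = 3
te_Signage = (9 + 4·13 + 17)/6 = 78/6 = 13

Forward pass:
ES_Vendor contracts = 0; EF_Vendor contracts = 7
ES_Permits = 0; EF_Permits = 14
ES_Catering order = 0; EF_Catering order = 12
ES_AV setup = max(EF_Vendor contracts=7, EF_Catering order=12) = 12; EF_AV setup = 12+7 = 19
ES_Stage build = max(EF_Permits=14, EF_Catering order=12) = 14; EF_Stage build = 14+11 = 25
ES_Marketing push = 12; EF_Marketing push = 12+5 = 17
ES_Ticketing = 14; EF_Ticketing = 14+14 = 28
ES_Staff briefing = 17; EF_Staff briefing = 17+10 = 27
ES_Rehearsal = 7; EF_Rehearsal = 7+3 = 10
ES_Signage = max(EF_Catering order=12, EF_AV setup=19, EF_Stage build=25, EF_Ticketing=28, EF_Staff briefing=27, EF_Rehearsal=10) = 28; EF_Signage = 28+13 = 41
Expected project duration μ = 41 days. Critical path: Permits → Ticketing → Signage.

Backward pass:
LF_Signage = 41; LS_Signage = 41−13 = 28
LF_Rehearsal = LS_Signage = 28; LS_Rehearsal = 28−3 = 25
LF_Staff briefing = LS_Signage = 28; LS_Staff briefing = 28−10 = 18
LF_Ticketing = LS_Signage = 28; LS_Ticketing = 28−14 = 14
LF_Marketing push = LS_Staff briefing = 18; LS_Marketing push = 18−5 = 13
LF_Stage build = LS_Signage = 28; LS_Stage build = 28−11 = 17
LF_AV setup = LS_Signage = 28; LS_AV setup = 28−7 = 21
LF_Catering order = min(LS_AV setup=21, LS_Stage build=17, LS_Marketing push=13, LS_Signage=28) = 13; LS_Catering order = 13−12 = 1
LF_Permits = min(LS_Stage build=17, LS_Ticketing=14) = 14; LS_Permits = 14−14 = 0
LF_Vendor contracts = min(LS_AV setup=21, LS_Rehearsal=25) = 21; LS_Vendor contracts = 21−7 = 14
Slack_AV setup = LS_AV setup − ES_AV setup = 21 − 12 = 9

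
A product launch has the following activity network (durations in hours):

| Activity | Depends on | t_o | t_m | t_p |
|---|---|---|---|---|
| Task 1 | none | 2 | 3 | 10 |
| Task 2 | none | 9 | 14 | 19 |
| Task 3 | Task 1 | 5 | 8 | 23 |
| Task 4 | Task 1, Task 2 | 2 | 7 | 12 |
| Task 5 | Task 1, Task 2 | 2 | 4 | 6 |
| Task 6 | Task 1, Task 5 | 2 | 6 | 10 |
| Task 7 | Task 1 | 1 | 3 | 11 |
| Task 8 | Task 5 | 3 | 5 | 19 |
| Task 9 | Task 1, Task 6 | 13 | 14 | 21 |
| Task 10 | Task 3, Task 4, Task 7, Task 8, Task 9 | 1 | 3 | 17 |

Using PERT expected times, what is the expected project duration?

44 hours

te_Task 1 = (2 + 4·3 + 10)/6 = 24/6 = 4
te_Task 2 = (9 + 4·14 + 19)/6 = 84/6 = 14
te_Task 3 = (5 + 4·8 + 23)/6 = 60/6 = 10
te_Task 4 = (2 + 4·7 + 12)/6 = 42/6 = 7
te_Task 5 = (2 + 4·4 + 6)/6 = 24/6 = 4
te_Task 6 = (2 + 4·6 + 10)/6 = 36/6 = 6
te_Task 7 = (1 + 4·3 + 11)/6 = 24/6 = 4
te_Task 8 = (3 + 4·5 + 19)/6 = 42/6 = 7
te_Task 9 = (13 + 4·14 + 21)/6 = 90/6 = 15
te_Task 10 = (1 + 4·3 + 17)/6 = 30/6 = 5

Forward pass:
ES_Task 1 = 0; EF_Task 1 = 4
ES_Task 2 = 0; EF_Task 2 = 14
ES_Task 3 = 4; EF_Task 3 = 4+10 = 14
ES_Task 4 = max(EF_Task 1=4, EF_Task 2=14) = 14; EF_Task 4 = 14+7 = 21
ES_Task 5 = max(EF_Task 1=4, EF_Task 2=14) = 14; EF_Task 5 = 14+4 = 18
ES_Task 6 = max(EF_Task 1=4, EF_Task 5=18) = 18; EF_Task 6 = 18+6 = 24
ES_Task 7 = 4; EF_Task 7 = 4+4 = 8
ES_Task 8 = 18; EF_Task 8 = 18+7 = 25
ES_Task 9 = max(EF_Task 1=4, EF_Task 6=24) = 24; EF_Task 9 = 24+15 = 39
ES_Task 10 = max(EF_Task 3=14, EF_Task 4=21, EF_Task 7=8, EF_Task 8=25, EF_Task 9=39) = 39; EF_Task 10 = 39+5 = 44
Expected project duration μ = 44 hours. Critical path: Task 2 → Task 5 → Task 6 → Task 9 → Task 10.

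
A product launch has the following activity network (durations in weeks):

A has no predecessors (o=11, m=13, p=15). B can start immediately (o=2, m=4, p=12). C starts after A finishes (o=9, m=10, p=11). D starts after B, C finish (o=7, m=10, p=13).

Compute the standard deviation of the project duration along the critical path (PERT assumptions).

te_A = (11 + 4·13 + 15)/6 = 78/6 = 13; σ²_A = ((15−11)/6)² = 0.444
te_B = (2 + 4·4 + 12)/6 = 30/6 = 5; σ²_B = ((12−2)/6)² = 2.778
te_C = (9 + 4·10 + 11)/6 = 60/6 = 10; σ²_C = ((11−9)/6)² = 0.111
te_D = (7 + 4·10 + 13)/6 = 60/6 = 10; σ²_D = ((13−7)/6)² = 1.000

Forward pass:
ES_A = 0; EF_A = 13
ES_B = 0; EF_B = 5
ES_C = 13; EF_C = 13+10 = 23
ES_D = max(EF_B=5, EF_C=23) = 23; EF_D = 23+10 = 33
Expected project duration μ = 33 weeks. Critical path: A → C → D.

Variance along critical path = 0.444 + 0.111 + 1.000 = 1.556
σ = √1.556 = 1.247 weeks

1.25 weeks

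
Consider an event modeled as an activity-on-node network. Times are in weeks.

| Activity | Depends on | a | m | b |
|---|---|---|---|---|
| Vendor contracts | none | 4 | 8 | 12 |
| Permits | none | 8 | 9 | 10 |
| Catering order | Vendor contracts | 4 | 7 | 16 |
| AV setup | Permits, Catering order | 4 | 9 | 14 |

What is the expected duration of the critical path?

25 weeks

te_Vendor contracts = (4 + 4·8 + 12)/6 = 48/6 = 8
te_Permits = (8 + 4·9 + 10)/6 = 54/6 = 9
te_Catering order = (4 + 4·7 + 16)/6 = 48/6 = 8
te_AV setup = (4 + 4·9 + 14)/6 = 54/6 = 9

Forward pass:
ES_Vendor contracts = 0; EF_Vendor contracts = 8
ES_Permits = 0; EF_Permits = 9
ES_Catering order = 8; EF_Catering order = 8+8 = 16
ES_AV setup = max(EF_Permits=9, EF_Catering order=16) = 16; EF_AV setup = 16+9 = 25
Expected project duration μ = 25 weeks. Critical path: Vendor contracts → Catering order → AV setup.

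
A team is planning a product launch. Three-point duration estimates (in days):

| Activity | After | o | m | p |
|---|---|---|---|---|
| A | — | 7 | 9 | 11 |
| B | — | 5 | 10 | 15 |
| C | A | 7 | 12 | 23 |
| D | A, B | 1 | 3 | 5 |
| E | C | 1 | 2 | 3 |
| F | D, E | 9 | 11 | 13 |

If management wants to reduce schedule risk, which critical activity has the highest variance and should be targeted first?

C

te_A = (7 + 4·9 + 11)/6 = 54/6 = 9; σ²_A = ((11−7)/6)² = 0.444
te_B = (5 + 4·10 + 15)/6 = 60/6 = 10; σ²_B = ((15−5)/6)² = 2.778
te_C = (7 + 4·12 + 23)/6 = 78/6 = 13; σ²_C = ((23−7)/6)² = 7.111
te_D = (1 + 4·3 + 5)/6 = 18/6 = 3; σ²_D = ((5−1)/6)² = 0.444
te_E = (1 + 4·2 + 3)/6 = 12/6 = 2; σ²_E = ((3−1)/6)² = 0.111
te_F = (9 + 4·11 + 13)/6 = 66/6 = 11; σ²_F = ((13−9)/6)² = 0.444

Forward pass:
ES_A = 0; EF_A = 9
ES_B = 0; EF_B = 10
ES_C = 9; EF_C = 9+13 = 22
ES_D = max(EF_A=9, EF_B=10) = 10; EF_D = 10+3 = 13
ES_E = 22; EF_E = 22+2 = 24
ES_F = max(EF_D=13, EF_E=24) = 24; EF_F = 24+11 = 35
Expected project duration μ = 35 days. Critical path: A → C → E → F.

Variances on critical path: σ²_A=0.444, σ²_C=7.111, σ²_E=0.111, σ²_F=0.444.
Largest is σ²_C = 7.111.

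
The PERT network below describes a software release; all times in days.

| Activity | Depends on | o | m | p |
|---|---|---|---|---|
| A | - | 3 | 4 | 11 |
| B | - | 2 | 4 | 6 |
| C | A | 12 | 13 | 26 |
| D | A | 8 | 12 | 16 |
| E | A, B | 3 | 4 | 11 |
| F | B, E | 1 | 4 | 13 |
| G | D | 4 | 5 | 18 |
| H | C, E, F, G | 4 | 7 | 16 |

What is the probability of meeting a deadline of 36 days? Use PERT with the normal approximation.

0.866

te_A = (3 + 4·4 + 11)/6 = 30/6 = 5; σ²_A = ((11−3)/6)² = 1.778
te_B = (2 + 4·4 + 6)/6 = 24/6 = 4; σ²_B = ((6−2)/6)² = 0.444
te_C = (12 + 4·13 + 26)/6 = 90/6 = 15; σ²_C = ((26−12)/6)² = 5.444
te_D = (8 + 4·12 + 16)/6 = 72/6 = 12; σ²_D = ((16−8)/6)² = 1.778
te_E = (3 + 4·4 + 11)/6 = 30/6 = 5; σ²_E = ((11−3)/6)² = 1.778
te_F = (1 + 4·4 + 13)/6 = 30/6 = 5; σ²_F = ((13−1)/6)² = 4.000
te_G = (4 + 4·5 + 18)/6 = 42/6 = 7; σ²_G = ((18−4)/6)² = 5.444
te_H = (4 + 4·7 + 16)/6 = 48/6 = 8; σ²_H = ((16−4)/6)² = 4.000

Forward pass:
ES_A = 0; EF_A = 5
ES_B = 0; EF_B = 4
ES_C = 5; EF_C = 5+15 = 20
ES_D = 5; EF_D = 5+12 = 17
ES_E = max(EF_A=5, EF_B=4) = 5; EF_E = 5+5 = 10
ES_F = max(EF_B=4, EF_E=10) = 10; EF_F = 10+5 = 15
ES_G = 17; EF_G = 17+7 = 24
ES_H = max(EF_C=20, EF_E=10, EF_F=15, EF_G=24) = 24; EF_H = 24+8 = 32
Expected project duration μ = 32 days. Critical path: A → D → G → H.

Variance along critical path = 1.778 + 1.778 + 5.444 + 4.000 = 13.000; σ = √13.000 = 3.606 days.
Z = (36 − 32) / 3.606 = 1.109
P(T ≤ 36) = Φ(1.109) ≈ 0.866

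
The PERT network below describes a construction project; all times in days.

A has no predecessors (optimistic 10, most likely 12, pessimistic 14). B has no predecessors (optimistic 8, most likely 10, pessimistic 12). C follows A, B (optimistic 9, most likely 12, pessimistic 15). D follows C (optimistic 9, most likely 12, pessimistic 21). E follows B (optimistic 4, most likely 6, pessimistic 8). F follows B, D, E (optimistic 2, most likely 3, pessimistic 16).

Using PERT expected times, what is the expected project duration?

42 days

te_A = (10 + 4·12 + 14)/6 = 72/6 = 12
te_B = (8 + 4·10 + 12)/6 = 60/6 = 10
te_C = (9 + 4·12 + 15)/6 = 72/6 = 12
te_D = (9 + 4·12 + 21)/6 = 78/6 = 13
te_E = (4 + 4·6 + 8)/6 = 36/6 = 6
te_F = (2 + 4·3 + 16)/6 = 30/6 = 5

Forward pass:
ES_A = 0; EF_A = 12
ES_B = 0; EF_B = 10
ES_C = max(EF_A=12, EF_B=10) = 12; EF_C = 12+12 = 24
ES_D = 24; EF_D = 24+13 = 37
ES_E = 10; EF_E = 10+6 = 16
ES_F = max(EF_B=10, EF_D=37, EF_E=16) = 37; EF_F = 37+5 = 42
Expected project duration μ = 42 days. Critical path: A → C → D → F.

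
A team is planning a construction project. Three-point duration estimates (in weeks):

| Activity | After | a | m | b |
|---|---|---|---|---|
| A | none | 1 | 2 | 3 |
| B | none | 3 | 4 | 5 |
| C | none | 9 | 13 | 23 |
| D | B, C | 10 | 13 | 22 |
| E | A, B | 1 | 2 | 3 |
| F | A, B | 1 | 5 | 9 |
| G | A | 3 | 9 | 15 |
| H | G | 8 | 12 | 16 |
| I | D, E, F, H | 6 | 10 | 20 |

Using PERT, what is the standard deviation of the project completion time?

3.86 weeks

te_A = (1 + 4·2 + 3)/6 = 12/6 = 2; σ²_A = ((3−1)/6)² = 0.111
te_B = (3 + 4·4 + 5)/6 = 24/6 = 4; σ²_B = ((5−3)/6)² = 0.111
te_C = (9 + 4·13 + 23)/6 = 84/6 = 14; σ²_C = ((23−9)/6)² = 5.444
te_D = (10 + 4·13 + 22)/6 = 84/6 = 14; σ²_D = ((22−10)/6)² = 4.000
te_E = (1 + 4·2 + 3)/6 = 12/6 = 2; σ²_E = ((3−1)/6)² = 0.111
te_F = (1 + 4·5 + 9)/6 = 30/6 = 5; σ²_F = ((9−1)/6)² = 1.778
te_G = (3 + 4·9 + 15)/6 = 54/6 = 9; σ²_G = ((15−3)/6)² = 4.000
te_H = (8 + 4·12 + 16)/6 = 72/6 = 12; σ²_H = ((16−8)/6)² = 1.778
te_I = (6 + 4·10 + 20)/6 = 66/6 = 11; σ²_I = ((20−6)/6)² = 5.444

Forward pass:
ES_A = 0; EF_A = 2
ES_B = 0; EF_B = 4
ES_C = 0; EF_C = 14
ES_D = max(EF_B=4, EF_C=14) = 14; EF_D = 14+14 = 28
ES_E = max(EF_A=2, EF_B=4) = 4; EF_E = 4+2 = 6
ES_F = max(EF_A=2, EF_B=4) = 4; EF_F = 4+5 = 9
ES_G = 2; EF_G = 2+9 = 11
ES_H = 11; EF_H = 11+12 = 23
ES_I = max(EF_D=28, EF_E=6, EF_F=9, EF_H=23) = 28; EF_I = 28+11 = 39
Expected project duration μ = 39 weeks. Critical path: C → D → I.

Variance along critical path = 5.444 + 4.000 + 5.444 = 14.889
σ = √14.889 = 3.859 weeks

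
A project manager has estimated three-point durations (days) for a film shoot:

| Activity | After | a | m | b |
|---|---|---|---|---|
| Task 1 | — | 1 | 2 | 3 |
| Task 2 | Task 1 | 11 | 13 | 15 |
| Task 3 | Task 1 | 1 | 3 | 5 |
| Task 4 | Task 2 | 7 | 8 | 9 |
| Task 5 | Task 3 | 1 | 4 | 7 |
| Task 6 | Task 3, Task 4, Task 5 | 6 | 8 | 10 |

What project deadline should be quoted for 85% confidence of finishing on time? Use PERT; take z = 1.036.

32.1 days

te_Task 1 = (1 + 4·2 + 3)/6 = 12/6 = 2; σ²_Task 1 = ((3−1)/6)² = 0.111
te_Task 2 = (11 + 4·13 + 15)/6 = 78/6 = 13; σ²_Task 2 = ((15−11)/6)² = 0.444
te_Task 3 = (1 + 4·3 + 5)/6 = 18/6 = 3; σ²_Task 3 = ((5−1)/6)² = 0.444
te_Task 4 = (7 + 4·8 + 9)/6 = 48/6 = 8; σ²_Task 4 = ((9−7)/6)² = 0.111
te_Task 5 = (1 + 4·4 + 7)/6 = 24/6 = 4; σ²_Task 5 = ((7−1)/6)² = 1.000
te_Task 6 = (6 + 4·8 + 10)/6 = 48/6 = 8; σ²_Task 6 = ((10−6)/6)² = 0.444

Forward pass:
ES_Task 1 = 0; EF_Task 1 = 2
ES_Task 2 = 2; EF_Task 2 = 2+13 = 15
ES_Task 3 = 2; EF_Task 3 = 2+3 = 5
ES_Task 4 = 15; EF_Task 4 = 15+8 = 23
ES_Task 5 = 5; EF_Task 5 = 5+4 = 9
ES_Task 6 = max(EF_Task 3=5, EF_Task 4=23, EF_Task 5=9) = 23; EF_Task 6 = 23+8 = 31
Expected project duration μ = 31 days. Critical path: Task 1 → Task 2 → Task 4 → Task 6.

Variance along critical path = 0.111 + 0.444 + 0.111 + 0.444 = 1.111; σ = 1.054 days.
D = μ + z·σ = 31 + 1.036·1.054 = 32.1 days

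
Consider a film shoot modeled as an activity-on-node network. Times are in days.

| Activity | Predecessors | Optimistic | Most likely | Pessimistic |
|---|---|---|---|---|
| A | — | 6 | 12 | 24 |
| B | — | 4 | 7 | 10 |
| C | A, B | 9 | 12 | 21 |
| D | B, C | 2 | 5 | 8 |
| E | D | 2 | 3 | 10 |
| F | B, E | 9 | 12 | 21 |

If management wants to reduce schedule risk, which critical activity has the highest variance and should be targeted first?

te_A = (6 + 4·12 + 24)/6 = 78/6 = 13; σ²_A = ((24−6)/6)² = 9.000
te_B = (4 + 4·7 + 10)/6 = 42/6 = 7; σ²_B = ((10−4)/6)² = 1.000
te_C = (9 + 4·12 + 21)/6 = 78/6 = 13; σ²_C = ((21−9)/6)² = 4.000
te_D = (2 + 4·5 + 8)/6 = 30/6 = 5; σ²_D = ((8−2)/6)² = 1.000
te_E = (2 + 4·3 + 10)/6 = 24/6 = 4; σ²_E = ((10−2)/6)² = 1.778
te_F = (9 + 4·12 + 21)/6 = 78/6 = 13; σ²_F = ((21−9)/6)² = 4.000

Forward pass:
ES_A = 0; EF_A = 13
ES_B = 0; EF_B = 7
ES_C = max(EF_A=13, EF_B=7) = 13; EF_C = 13+13 = 26
ES_D = max(EF_B=7, EF_C=26) = 26; EF_D = 26+5 = 31
ES_E = 31; EF_E = 31+4 = 35
ES_F = max(EF_B=7, EF_E=35) = 35; EF_F = 35+13 = 48
Expected project duration μ = 48 days. Critical path: A → C → D → E → F.

Variances on critical path: σ²_A=9.000, σ²_C=4.000, σ²_D=1.000, σ²_E=1.778, σ²_F=4.000.
Largest is σ²_A = 9.000.

A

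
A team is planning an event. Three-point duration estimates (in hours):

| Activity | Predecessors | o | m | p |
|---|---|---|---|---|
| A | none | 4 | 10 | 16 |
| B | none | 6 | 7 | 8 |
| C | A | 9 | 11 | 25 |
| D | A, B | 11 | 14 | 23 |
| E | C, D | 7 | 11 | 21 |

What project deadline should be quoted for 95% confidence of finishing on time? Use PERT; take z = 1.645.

te_A = (4 + 4·10 + 16)/6 = 60/6 = 10; σ²_A = ((16−4)/6)² = 4.000
te_B = (6 + 4·7 + 8)/6 = 42/6 = 7; σ²_B = ((8−6)/6)² = 0.111
te_C = (9 + 4·11 + 25)/6 = 78/6 = 13; σ²_C = ((25−9)/6)² = 7.111
te_D = (11 + 4·14 + 23)/6 = 90/6 = 15; σ²_D = ((23−11)/6)² = 4.000
te_E = (7 + 4·11 + 21)/6 = 72/6 = 12; σ²_E = ((21−7)/6)² = 5.444

Forward pass:
ES_A = 0; EF_A = 10
ES_B = 0; EF_B = 7
ES_C = 10; EF_C = 10+13 = 23
ES_D = max(EF_A=10, EF_B=7) = 10; EF_D = 10+15 = 25
ES_E = max(EF_C=23, EF_D=25) = 25; EF_E = 25+12 = 37
Expected project duration μ = 37 hours. Critical path: A → D → E.

Variance along critical path = 4.000 + 4.000 + 5.444 = 13.444; σ = 3.667 hours.
D = μ + z·σ = 37 + 1.645·3.667 = 43.0 hours

43.0 hours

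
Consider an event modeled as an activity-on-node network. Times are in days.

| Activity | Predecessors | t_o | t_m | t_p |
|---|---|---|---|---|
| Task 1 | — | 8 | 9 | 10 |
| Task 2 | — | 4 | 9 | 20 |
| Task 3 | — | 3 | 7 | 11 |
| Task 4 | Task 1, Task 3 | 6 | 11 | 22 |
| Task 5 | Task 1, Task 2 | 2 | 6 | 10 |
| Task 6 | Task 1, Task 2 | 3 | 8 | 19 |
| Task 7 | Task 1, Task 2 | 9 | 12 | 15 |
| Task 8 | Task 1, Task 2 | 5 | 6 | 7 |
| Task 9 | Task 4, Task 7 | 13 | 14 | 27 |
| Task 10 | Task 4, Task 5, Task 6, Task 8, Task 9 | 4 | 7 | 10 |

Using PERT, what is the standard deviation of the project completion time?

3.82 days

te_Task 1 = (8 + 4·9 + 10)/6 = 54/6 = 9; σ²_Task 1 = ((10−8)/6)² = 0.111
te_Task 2 = (4 + 4·9 + 20)/6 = 60/6 = 10; σ²_Task 2 = ((20−4)/6)² = 7.111
te_Task 3 = (3 + 4·7 + 11)/6 = 42/6 = 7; σ²_Task 3 = ((11−3)/6)² = 1.778
te_Task 4 = (6 + 4·11 + 22)/6 = 72/6 = 12; σ²_Task 4 = ((22−6)/6)² = 7.111
te_Task 5 = (2 + 4·6 + 10)/6 = 36/6 = 6; σ²_Task 5 = ((10−2)/6)² = 1.778
te_Task 6 = (3 + 4·8 + 19)/6 = 54/6 = 9; σ²_Task 6 = ((19−3)/6)² = 7.111
te_Task 7 = (9 + 4·12 + 15)/6 = 72/6 = 12; σ²_Task 7 = ((15−9)/6)² = 1.000
te_Task 8 = (5 + 4·6 + 7)/6 = 36/6 = 6; σ²_Task 8 = ((7−5)/6)² = 0.111
te_Task 9 = (13 + 4·14 + 27)/6 = 96/6 = 16; σ²_Task 9 = ((27−13)/6)² = 5.444
te_Task 10 = (4 + 4·7 + 10)/6 = 42/6 = 7; σ²_Task 10 = ((10−4)/6)² = 1.000

Forward pass:
ES_Task 1 = 0; EF_Task 1 = 9
ES_Task 2 = 0; EF_Task 2 = 10
ES_Task 3 = 0; EF_Task 3 = 7
ES_Task 4 = max(EF_Task 1=9, EF_Task 3=7) = 9; EF_Task 4 = 9+12 = 21
ES_Task 5 = max(EF_Task 1=9, EF_Task 2=10) = 10; EF_Task 5 = 10+6 = 16
ES_Task 6 = max(EF_Task 1=9, EF_Task 2=10) = 10; EF_Task 6 = 10+9 = 19
ES_Task 7 = max(EF_Task 1=9, EF_Task 2=10) = 10; EF_Task 7 = 10+12 = 22
ES_Task 8 = max(EF_Task 1=9, EF_Task 2=10) = 10; EF_Task 8 = 10+6 = 16
ES_Task 9 = max(EF_Task 4=21, EF_Task 7=22) = 22; EF_Task 9 = 22+16 = 38
ES_Task 10 = max(EF_Task 4=21, EF_Task 5=16, EF_Task 6=19, EF_Task 8=16, EF_Task 9=38) = 38; EF_Task 10 = 38+7 = 45
Expected project duration μ = 45 days. Critical path: Task 2 → Task 7 → Task 9 → Task 10.

Variance along critical path = 7.111 + 1.000 + 5.444 + 1.000 = 14.556
σ = √14.556 = 3.815 days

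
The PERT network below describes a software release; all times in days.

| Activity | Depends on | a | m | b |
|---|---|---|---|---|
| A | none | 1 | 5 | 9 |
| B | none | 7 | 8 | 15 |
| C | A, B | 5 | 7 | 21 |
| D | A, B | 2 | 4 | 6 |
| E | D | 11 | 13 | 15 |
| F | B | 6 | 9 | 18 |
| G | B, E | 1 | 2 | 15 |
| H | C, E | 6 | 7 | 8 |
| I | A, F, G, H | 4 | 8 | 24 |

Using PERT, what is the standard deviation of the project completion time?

te_A = (1 + 4·5 + 9)/6 = 30/6 = 5; σ²_A = ((9−1)/6)² = 1.778
te_B = (7 + 4·8 + 15)/6 = 54/6 = 9; σ²_B = ((15−7)/6)² = 1.778
te_C = (5 + 4·7 + 21)/6 = 54/6 = 9; σ²_C = ((21−5)/6)² = 7.111
te_D = (2 + 4·4 + 6)/6 = 24/6 = 4; σ²_D = ((6−2)/6)² = 0.444
te_E = (11 + 4·13 + 15)/6 = 78/6 = 13; σ²_E = ((15−11)/6)² = 0.444
te_F = (6 + 4·9 + 18)/6 = 60/6 = 10; σ²_F = ((18−6)/6)² = 4.000
te_G = (1 + 4·2 + 15)/6 = 24/6 = 4; σ²_G = ((15−1)/6)² = 5.444
te_H = (6 + 4·7 + 8)/6 = 42/6 = 7; σ²_H = ((8−6)/6)² = 0.111
te_I = (4 + 4·8 + 24)/6 = 60/6 = 10; σ²_I = ((24−4)/6)² = 11.111

Forward pass:
ES_A = 0; EF_A = 5
ES_B = 0; EF_B = 9
ES_C = max(EF_A=5, EF_B=9) = 9; EF_C = 9+9 = 18
ES_D = max(EF_A=5, EF_B=9) = 9; EF_D = 9+4 = 13
ES_E = 13; EF_E = 13+13 = 26
ES_F = 9; EF_F = 9+10 = 19
ES_G = max(EF_B=9, EF_E=26) = 26; EF_G = 26+4 = 30
ES_H = max(EF_C=18, EF_E=26) = 26; EF_H = 26+7 = 33
ES_I = max(EF_A=5, EF_F=19, EF_G=30, EF_H=33) = 33; EF_I = 33+10 = 43
Expected project duration μ = 43 days. Critical path: B → D → E → H → I.

Variance along critical path = 1.778 + 0.444 + 0.444 + 0.111 + 11.111 = 13.889
σ = √13.889 = 3.727 days

3.73 days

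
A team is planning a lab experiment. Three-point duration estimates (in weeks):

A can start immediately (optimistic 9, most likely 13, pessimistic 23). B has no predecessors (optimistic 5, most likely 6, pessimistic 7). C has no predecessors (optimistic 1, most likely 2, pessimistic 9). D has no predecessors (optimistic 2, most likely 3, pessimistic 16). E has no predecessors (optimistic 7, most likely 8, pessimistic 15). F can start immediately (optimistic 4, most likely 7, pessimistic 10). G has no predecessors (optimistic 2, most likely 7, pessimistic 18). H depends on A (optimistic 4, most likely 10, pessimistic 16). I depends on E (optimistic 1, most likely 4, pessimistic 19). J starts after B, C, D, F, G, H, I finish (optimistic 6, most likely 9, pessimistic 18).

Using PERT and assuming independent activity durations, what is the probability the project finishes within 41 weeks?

0.972

te_A = (9 + 4·13 + 23)/6 = 84/6 = 14; σ²_A = ((23−9)/6)² = 5.444
te_B = (5 + 4·6 + 7)/6 = 36/6 = 6; σ²_B = ((7−5)/6)² = 0.111
te_C = (1 + 4·2 + 9)/6 = 18/6 = 3; σ²_C = ((9−1)/6)² = 1.778
te_D = (2 + 4·3 + 16)/6 = 30/6 = 5; σ²_D = ((16−2)/6)² = 5.444
te_E = (7 + 4·8 + 15)/6 = 54/6 = 9; σ²_E = ((15−7)/6)² = 1.778
te_F = (4 + 4·7 + 10)/6 = 42/6 = 7; σ²_F = ((10−4)/6)² = 1.000
te_G = (2 + 4·7 + 18)/6 = 48/6 = 8; σ²_G = ((18−2)/6)² = 7.111
te_H = (4 + 4·10 + 16)/6 = 60/6 = 10; σ²_H = ((16−4)/6)² = 4.000
te_I = (1 + 4·4 + 19)/6 = 36/6 = 6; σ²_I = ((19−1)/6)² = 9.000
te_J = (6 + 4·9 + 18)/6 = 60/6 = 10; σ²_J = ((18−6)/6)² = 4.000

Forward pass:
ES_A = 0; EF_A = 14
ES_B = 0; EF_B = 6
ES_C = 0; EF_C = 3
ES_D = 0; EF_D = 5
ES_E = 0; EF_E = 9
ES_F = 0; EF_F = 7
ES_G = 0; EF_G = 8
ES_H = 14; EF_H = 14+10 = 24
ES_I = 9; EF_I = 9+6 = 15
ES_J = max(EF_B=6, EF_C=3, EF_D=5, EF_F=7, EF_G=8, EF_H=24, EF_I=15) = 24; EF_J = 24+10 = 34
Expected project duration μ = 34 weeks. Critical path: A → H → J.

Variance along critical path = 5.444 + 4.000 + 4.000 = 13.444; σ = √13.444 = 3.667 weeks.
Z = (41 − 34) / 3.667 = 1.909
P(T ≤ 41) = Φ(1.909) ≈ 0.972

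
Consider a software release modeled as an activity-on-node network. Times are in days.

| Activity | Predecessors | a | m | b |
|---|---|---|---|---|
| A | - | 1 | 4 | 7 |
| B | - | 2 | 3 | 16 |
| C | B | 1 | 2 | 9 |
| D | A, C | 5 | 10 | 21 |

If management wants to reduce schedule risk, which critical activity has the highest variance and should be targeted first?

te_A = (1 + 4·4 + 7)/6 = 24/6 = 4; σ²_A = ((7−1)/6)² = 1.000
te_B = (2 + 4·3 + 16)/6 = 30/6 = 5; σ²_B = ((16−2)/6)² = 5.444
te_C = (1 + 4·2 + 9)/6 = 18/6 = 3; σ²_C = ((9−1)/6)² = 1.778
te_D = (5 + 4·10 + 21)/6 = 66/6 = 11; σ²_D = ((21−5)/6)² = 7.111

Forward pass:
ES_A = 0; EF_A = 4
ES_B = 0; EF_B = 5
ES_C = 5; EF_C = 5+3 = 8
ES_D = max(EF_A=4, EF_C=8) = 8; EF_D = 8+11 = 19
Expected project duration μ = 19 days. Critical path: B → C → D.

Variances on critical path: σ²_B=5.444, σ²_C=1.778, σ²_D=7.111.
Largest is σ²_D = 7.111.

D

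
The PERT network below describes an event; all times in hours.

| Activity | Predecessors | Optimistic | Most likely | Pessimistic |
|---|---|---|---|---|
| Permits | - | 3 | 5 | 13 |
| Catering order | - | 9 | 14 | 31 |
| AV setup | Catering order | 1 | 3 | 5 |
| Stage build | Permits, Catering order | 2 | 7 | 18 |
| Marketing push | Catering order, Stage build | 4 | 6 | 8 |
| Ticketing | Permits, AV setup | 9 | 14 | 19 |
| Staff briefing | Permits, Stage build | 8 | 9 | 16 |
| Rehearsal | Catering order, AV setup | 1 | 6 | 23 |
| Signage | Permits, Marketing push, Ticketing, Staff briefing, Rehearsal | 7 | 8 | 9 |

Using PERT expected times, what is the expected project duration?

te_Permits = (3 + 4·5 + 13)/6 = 36/6 = 6
te_Catering order = (9 + 4·14 + 31)/6 = 96/6 = 16
te_AV setup = (1 + 4·3 + 5)/6 = 18/6 = 3
te_Stage build = (2 + 4·7 + 18)/6 = 48/6 = 8
te_Marketing push = (4 + 4·6 + 8)/6 = 36/6 = 6
te_Ticketing = (9 + 4·14 + 19)/6 = 84/6 = 14
te_Staff briefing = (8 + 4·9 + 16)/6 = 60/6 = 10
te_Rehearsal = (1 + 4·6 + 23)/6 = 48/6 = 8
te_Signage = (7 + 4·8 + 9)/6 = 48/6 = 8

Forward pass:
ES_Permits = 0; EF_Permits = 6
ES_Catering order = 0; EF_Catering order = 16
ES_AV setup = 16; EF_AV setup = 16+3 = 19
ES_Stage build = max(EF_Permits=6, EF_Catering order=16) = 16; EF_Stage build = 16+8 = 24
ES_Marketing push = max(EF_Catering order=16, EF_Stage build=24) = 24; EF_Marketing push = 24+6 = 30
ES_Ticketing = max(EF_Permits=6, EF_AV setup=19) = 19; EF_Ticketing = 19+14 = 33
ES_Staff briefing = max(EF_Permits=6, EF_Stage build=24) = 24; EF_Staff briefing = 24+10 = 34
ES_Rehearsal = max(EF_Catering order=16, EF_AV setup=19) = 19; EF_Rehearsal = 19+8 = 27
ES_Signage = max(EF_Permits=6, EF_Marketing push=30, EF_Ticketing=33, EF_Staff briefing=34, EF_Rehearsal=27) = 34; EF_Signage = 34+8 = 42
Expected project duration μ = 42 hours. Critical path: Catering order → Stage build → Staff briefing → Signage.

42 hours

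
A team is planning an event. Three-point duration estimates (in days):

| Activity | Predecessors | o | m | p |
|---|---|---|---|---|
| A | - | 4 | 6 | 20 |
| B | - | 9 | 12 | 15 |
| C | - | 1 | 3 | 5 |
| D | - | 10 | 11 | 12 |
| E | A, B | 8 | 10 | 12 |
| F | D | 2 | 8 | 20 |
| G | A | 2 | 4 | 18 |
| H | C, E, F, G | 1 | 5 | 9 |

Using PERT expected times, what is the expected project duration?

te_A = (4 + 4·6 + 20)/6 = 48/6 = 8
te_B = (9 + 4·12 + 15)/6 = 72/6 = 12
te_C = (1 + 4·3 + 5)/6 = 18/6 = 3
te_D = (10 + 4·11 + 12)/6 = 66/6 = 11
te_E = (8 + 4·10 + 12)/6 = 60/6 = 10
te_F = (2 + 4·8 + 20)/6 = 54/6 = 9
te_G = (2 + 4·4 + 18)/6 = 36/6 = 6
te_H = (1 + 4·5 + 9)/6 = 30/6 = 5

Forward pass:
ES_A = 0; EF_A = 8
ES_B = 0; EF_B = 12
ES_C = 0; EF_C = 3
ES_D = 0; EF_D = 11
ES_E = max(EF_A=8, EF_B=12) = 12; EF_E = 12+10 = 22
ES_F = 11; EF_F = 11+9 = 20
ES_G = 8; EF_G = 8+6 = 14
ES_H = max(EF_C=3, EF_E=22, EF_F=20, EF_G=14) = 22; EF_H = 22+5 = 27
Expected project duration μ = 27 days. Critical path: B → E → H.

27 days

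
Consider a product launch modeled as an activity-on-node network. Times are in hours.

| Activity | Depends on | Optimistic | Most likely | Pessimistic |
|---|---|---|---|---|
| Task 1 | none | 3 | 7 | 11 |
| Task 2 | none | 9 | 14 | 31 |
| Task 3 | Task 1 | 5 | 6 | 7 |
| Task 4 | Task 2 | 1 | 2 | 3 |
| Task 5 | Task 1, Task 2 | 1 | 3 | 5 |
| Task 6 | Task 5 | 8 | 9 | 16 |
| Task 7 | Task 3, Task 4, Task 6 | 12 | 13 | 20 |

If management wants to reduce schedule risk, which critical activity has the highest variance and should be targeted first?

te_Task 1 = (3 + 4·7 + 11)/6 = 42/6 = 7; σ²_Task 1 = ((11−3)/6)² = 1.778
te_Task 2 = (9 + 4·14 + 31)/6 = 96/6 = 16; σ²_Task 2 = ((31−9)/6)² = 13.444
te_Task 3 = (5 + 4·6 + 7)/6 = 36/6 = 6; σ²_Task 3 = ((7−5)/6)² = 0.111
te_Task 4 = (1 + 4·2 + 3)/6 = 12/6 = 2; σ²_Task 4 = ((3−1)/6)² = 0.111
te_Task 5 = (1 + 4·3 + 5)/6 = 18/6 = 3; σ²_Task 5 = ((5−1)/6)² = 0.444
te_Task 6 = (8 + 4·9 + 16)/6 = 60/6 = 10; σ²_Task 6 = ((16−8)/6)² = 1.778
te_Task 7 = (12 + 4·13 + 20)/6 = 84/6 = 14; σ²_Task 7 = ((20−12)/6)² = 1.778

Forward pass:
ES_Task 1 = 0; EF_Task 1 = 7
ES_Task 2 = 0; EF_Task 2 = 16
ES_Task 3 = 7; EF_Task 3 = 7+6 = 13
ES_Task 4 = 16; EF_Task 4 = 16+2 = 18
ES_Task 5 = max(EF_Task 1=7, EF_Task 2=16) = 16; EF_Task 5 = 16+3 = 19
ES_Task 6 = 19; EF_Task 6 = 19+10 = 29
ES_Task 7 = max(EF_Task 3=13, EF_Task 4=18, EF_Task 6=29) = 29; EF_Task 7 = 29+14 = 43
Expected project duration μ = 43 hours. Critical path: Task 2 → Task 5 → Task 6 → Task 7.

Variances on critical path: σ²_Task 2=13.444, σ²_Task 5=0.444, σ²_Task 6=1.778, σ²_Task 7=1.778.
Largest is σ²_Task 2 = 13.444.

Task 2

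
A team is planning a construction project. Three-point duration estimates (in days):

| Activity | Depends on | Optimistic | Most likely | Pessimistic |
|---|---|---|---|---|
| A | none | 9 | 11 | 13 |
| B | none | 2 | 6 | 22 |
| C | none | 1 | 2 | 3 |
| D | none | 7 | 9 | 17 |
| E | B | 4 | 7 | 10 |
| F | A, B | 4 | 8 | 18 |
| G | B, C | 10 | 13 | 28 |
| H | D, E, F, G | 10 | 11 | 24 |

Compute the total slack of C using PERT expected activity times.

te_A = (9 + 4·11 + 13)/6 = 66/6 = 11
te_B = (2 + 4·6 + 22)/6 = 48/6 = 8
te_C = (1 + 4·2 + 3)/6 = 12/6 = 2
te_D = (7 + 4·9 + 17)/6 = 60/6 = 10
te_E = (4 + 4·7 + 10)/6 = 42/6 = 7
te_F = (4 + 4·8 + 18)/6 = 54/6 = 9
te_G = (10 + 4·13 + 28)/6 = 90/6 = 15
te_H = (10 + 4·11 + 24)/6 = 78/6 = 13

Forward pass:
ES_A = 0; EF_A = 11
ES_B = 0; EF_B = 8
ES_C = 0; EF_C = 2
ES_D = 0; EF_D = 10
ES_E = 8; EF_E = 8+7 = 15
ES_F = max(EF_A=11, EF_B=8) = 11; EF_F = 11+9 = 20
ES_G = max(EF_B=8, EF_C=2) = 8; EF_G = 8+15 = 23
ES_H = max(EF_D=10, EF_E=15, EF_F=20, EF_G=23) = 23; EF_H = 23+13 = 36
Expected project duration μ = 36 days. Critical path: B → G → H.

Backward pass:
LF_H = 36; LS_H = 36−13 = 23
LF_G = LS_H = 23; LS_G = 23−15 = 8
LF_F = LS_H = 23; LS_F = 23−9 = 14
LF_E = LS_H = 23; LS_E = 23−7 = 16
LF_D = LS_H = 23; LS_D = 23−10 = 13
LF_C = LS_G = 8; LS_C = 8−2 = 6
LF_B = min(LS_E=16, LS_F=14, LS_G=8) = 8; LS_B = 8−8 = 0
LF_A = LS_F = 14; LS_A = 14−11 = 3
Slack_C = LS_C − ES_C = 6 − 0 = 6

6 days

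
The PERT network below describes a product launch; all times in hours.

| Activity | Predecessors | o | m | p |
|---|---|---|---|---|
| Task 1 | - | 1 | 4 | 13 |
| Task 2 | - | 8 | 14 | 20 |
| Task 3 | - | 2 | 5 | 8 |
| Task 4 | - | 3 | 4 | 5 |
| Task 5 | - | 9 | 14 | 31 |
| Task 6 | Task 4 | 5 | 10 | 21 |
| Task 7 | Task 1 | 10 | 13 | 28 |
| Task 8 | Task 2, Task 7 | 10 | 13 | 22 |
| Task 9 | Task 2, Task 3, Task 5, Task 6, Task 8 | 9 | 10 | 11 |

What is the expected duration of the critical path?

te_Task 1 = (1 + 4·4 + 13)/6 = 30/6 = 5
te_Task 2 = (8 + 4·14 + 20)/6 = 84/6 = 14
te_Task 3 = (2 + 4·5 + 8)/6 = 30/6 = 5
te_Task 4 = (3 + 4·4 + 5)/6 = 24/6 = 4
te_Task 5 = (9 + 4·14 + 31)/6 = 96/6 = 16
te_Task 6 = (5 + 4·10 + 21)/6 = 66/6 = 11
te_Task 7 = (10 + 4·13 + 28)/6 = 90/6 = 15
te_Task 8 = (10 + 4·13 + 22)/6 = 84/6 = 14
te_Task 9 = (9 + 4·10 + 11)/6 = 60/6 = 10

Forward pass:
ES_Task 1 = 0; EF_Task 1 = 5
ES_Task 2 = 0; EF_Task 2 = 14
ES_Task 3 = 0; EF_Task 3 = 5
ES_Task 4 = 0; EF_Task 4 = 4
ES_Task 5 = 0; EF_Task 5 = 16
ES_Task 6 = 4; EF_Task 6 = 4+11 = 15
ES_Task 7 = 5; EF_Task 7 = 5+15 = 20
ES_Task 8 = max(EF_Task 2=14, EF_Task 7=20) = 20; EF_Task 8 = 20+14 = 34
ES_Task 9 = max(EF_Task 2=14, EF_Task 3=5, EF_Task 5=16, EF_Task 6=15, EF_Task 8=34) = 34; EF_Task 9 = 34+10 = 44
Expected project duration μ = 44 hours. Critical path: Task 1 → Task 7 → Task 8 → Task 9.

44 hours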